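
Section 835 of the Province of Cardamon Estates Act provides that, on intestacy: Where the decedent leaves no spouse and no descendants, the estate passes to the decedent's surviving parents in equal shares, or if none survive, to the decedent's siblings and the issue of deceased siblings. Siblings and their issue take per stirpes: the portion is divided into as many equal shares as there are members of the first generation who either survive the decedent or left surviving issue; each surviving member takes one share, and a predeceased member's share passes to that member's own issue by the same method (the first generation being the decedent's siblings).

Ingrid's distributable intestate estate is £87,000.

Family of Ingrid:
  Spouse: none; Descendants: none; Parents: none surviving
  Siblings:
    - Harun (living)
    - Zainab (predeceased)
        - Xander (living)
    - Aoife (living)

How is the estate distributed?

The entire £87,000 passes to the siblings and their issue.
That amount (£87,000) is divided into 3 shares of £29,000: Harun and Aoife each take £29,000; Zainab's £29,000 share passes to Zainab's issue.
Zainab's share (£29,000) passes entirely to Xander.

Harun: £29,000; Xander: £29,000; Aoife: £29,000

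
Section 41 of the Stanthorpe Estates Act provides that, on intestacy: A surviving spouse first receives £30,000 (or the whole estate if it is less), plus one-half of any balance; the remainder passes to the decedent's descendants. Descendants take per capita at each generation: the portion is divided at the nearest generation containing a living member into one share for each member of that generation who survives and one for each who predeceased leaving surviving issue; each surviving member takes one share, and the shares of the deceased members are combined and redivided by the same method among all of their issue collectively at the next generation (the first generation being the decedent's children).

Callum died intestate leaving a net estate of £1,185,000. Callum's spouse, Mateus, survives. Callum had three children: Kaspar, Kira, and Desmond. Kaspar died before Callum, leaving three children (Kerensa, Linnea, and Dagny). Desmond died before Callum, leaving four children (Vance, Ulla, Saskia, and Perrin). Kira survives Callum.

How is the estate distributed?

Mateus first takes £30,000, leaving a balance of £1,155,000. Mateus then takes one-half of the balance (£577,500), for a total of £607,500. The remaining £577,500 passes to the descendants.
The descendants' portion (£577,500) is divided at the children's generation into 3 shares of £192,500. Kira takes £192,500. The 2 shares of the deceased (Kaspar and Desmond) are combined into a pool of £385,000.
That pool (£385,000) is divided at the grandchildren's generation equally among Kerensa, Linnea, Dagny, Vance, Ulla, Saskia, and Perrin: £55,000 each.

Mateus: £607,500; Kerensa: £55,000; Linnea: £55,000; Dagny: £55,000; Kira: £192,500; Vance: £55,000; Ulla: £55,000; Saskia: £55,000; Perrin: £55,000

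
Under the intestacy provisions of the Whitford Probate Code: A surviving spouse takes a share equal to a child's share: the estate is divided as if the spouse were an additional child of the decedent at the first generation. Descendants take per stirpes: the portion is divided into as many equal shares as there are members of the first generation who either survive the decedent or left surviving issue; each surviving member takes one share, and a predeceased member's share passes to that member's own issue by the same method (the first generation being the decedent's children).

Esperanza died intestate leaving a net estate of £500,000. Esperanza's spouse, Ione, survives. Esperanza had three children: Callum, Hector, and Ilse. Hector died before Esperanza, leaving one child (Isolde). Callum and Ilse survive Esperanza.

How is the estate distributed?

The spouse counts as an additional share at the children's level, so there are 4 primary shares of £125,000. Ione takes one such share (£125,000).
The children's combined portion (£375,000) is divided into 3 shares of £125,000: Callum and Ilse each take £125,000; Hector's £125,000 share passes to Hector's issue.
Hector's share (£125,000) passes entirely to Isolde.

Ione: £125,000; Callum: £125,000; Isolde: £125,000; Ilse: £125,000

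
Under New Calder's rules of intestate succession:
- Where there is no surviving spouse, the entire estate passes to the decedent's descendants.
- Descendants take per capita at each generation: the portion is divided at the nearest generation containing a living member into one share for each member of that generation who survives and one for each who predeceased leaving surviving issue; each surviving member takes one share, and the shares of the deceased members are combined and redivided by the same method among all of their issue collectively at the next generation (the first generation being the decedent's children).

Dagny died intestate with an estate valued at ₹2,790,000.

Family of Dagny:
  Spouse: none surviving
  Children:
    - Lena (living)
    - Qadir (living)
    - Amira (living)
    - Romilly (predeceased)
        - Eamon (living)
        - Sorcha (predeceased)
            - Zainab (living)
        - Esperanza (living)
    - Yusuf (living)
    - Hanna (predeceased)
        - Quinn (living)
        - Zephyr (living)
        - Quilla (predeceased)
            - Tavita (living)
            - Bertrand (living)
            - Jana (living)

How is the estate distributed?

Lena: ₹465,000; Qadir: ₹465,000; Amira: ₹465,000; Eamon: ₹155,000; Zainab: ₹77,500; Esperanza: ₹155,000; Yusuf: ₹465,000; Quinn: ₹155,000; Zephyr: ₹155,000; Tavita: ₹77,500; Bertrand: ₹77,500; Jana: ₹77,500

The entire ₹2,790,000 passes to the descendants.
That amount (₹2,790,000) is divided at the children's generation into 6 shares of ₹465,000. Lena, Qadir, Amira, and Yusuf each take ₹465,000. The 2 shares of the deceased (Romilly and Hanna) are combined into a pool of ₹930,000.
That pool (₹930,000) is divided at the grandchildren's generation into 6 shares of ₹155,000. Eamon, Esperanza, Quinn, and Zephyr each take ₹155,000. The 2 shares of the deceased (Sorcha and Quilla) are combined into a pool of ₹310,000.
That pool (₹310,000) is divided at the great-grandchildren's generation equally among Zainab, Tavita, Bertrand, and Jana: ₹77,500 each.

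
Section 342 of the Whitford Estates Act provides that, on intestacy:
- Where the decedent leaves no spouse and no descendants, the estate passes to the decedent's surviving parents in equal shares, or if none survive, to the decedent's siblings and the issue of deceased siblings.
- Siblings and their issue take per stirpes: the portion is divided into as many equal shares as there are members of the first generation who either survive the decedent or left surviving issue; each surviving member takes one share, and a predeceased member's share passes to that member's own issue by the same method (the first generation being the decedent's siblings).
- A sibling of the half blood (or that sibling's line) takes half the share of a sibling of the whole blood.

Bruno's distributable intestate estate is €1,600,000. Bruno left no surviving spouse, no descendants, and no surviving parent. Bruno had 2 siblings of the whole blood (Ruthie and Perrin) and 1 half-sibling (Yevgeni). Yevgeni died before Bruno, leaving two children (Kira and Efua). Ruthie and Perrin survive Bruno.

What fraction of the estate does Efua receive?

The entire €1,600,000 passes to the siblings and their issue.
Counting each half-blood sibling's line as half a unit, there are 5/2 units in €1,600,000, so one unit is €640,000. Whole-blood lines (Ruthie and Perrin) take €640,000 each; half-blood lines (Yevgeni) take €320,000 each.
Yevgeni's share (€320,000) is divided into 2 shares of €160,000: Kira and Efua each take €160,000.

Efua receives 1/10 of the estate.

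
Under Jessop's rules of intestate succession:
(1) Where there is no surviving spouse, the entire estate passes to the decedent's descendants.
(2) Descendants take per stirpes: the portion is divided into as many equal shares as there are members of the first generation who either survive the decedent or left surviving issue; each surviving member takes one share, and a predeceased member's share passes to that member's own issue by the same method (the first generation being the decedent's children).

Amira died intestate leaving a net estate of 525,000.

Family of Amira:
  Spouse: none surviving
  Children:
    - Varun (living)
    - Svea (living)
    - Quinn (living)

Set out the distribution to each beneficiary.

Varun: 175,000; Svea: 175,000; Quinn: 175,000

The entire 525,000 passes to the descendants.
That amount (525,000) is divided into 3 shares of 175,000: Varun, Svea, and Quinn each take 175,000.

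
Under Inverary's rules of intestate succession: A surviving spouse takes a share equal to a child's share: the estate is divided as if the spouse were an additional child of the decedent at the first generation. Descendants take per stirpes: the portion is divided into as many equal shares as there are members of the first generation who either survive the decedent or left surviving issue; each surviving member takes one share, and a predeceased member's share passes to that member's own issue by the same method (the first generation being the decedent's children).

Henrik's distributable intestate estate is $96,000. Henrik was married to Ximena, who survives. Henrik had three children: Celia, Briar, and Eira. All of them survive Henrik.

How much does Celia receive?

Celia receives $24,000.

The spouse counts as an additional share at the children's level, so there are 4 primary shares of $24,000. Ximena takes one such share ($24,000).
The children's combined portion ($72,000) is divided into 3 shares of $24,000: Celia, Briar, and Eira each take $24,000.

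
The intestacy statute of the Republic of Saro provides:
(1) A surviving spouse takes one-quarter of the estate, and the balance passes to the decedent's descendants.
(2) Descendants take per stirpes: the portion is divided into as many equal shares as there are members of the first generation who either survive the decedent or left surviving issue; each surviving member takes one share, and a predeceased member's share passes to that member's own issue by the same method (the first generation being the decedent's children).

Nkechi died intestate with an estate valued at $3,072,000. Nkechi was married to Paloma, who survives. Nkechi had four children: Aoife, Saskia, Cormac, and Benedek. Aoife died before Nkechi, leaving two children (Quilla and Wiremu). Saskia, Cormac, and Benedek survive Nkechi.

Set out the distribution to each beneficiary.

Paloma: $768,000; Quilla: $288,000; Wiremu: $288,000; Saskia: $576,000; Cormac: $576,000; Benedek: $576,000

Paloma takes one-quarter of $3,072,000 = $768,000. The remaining $2,304,000 passes to the descendants.
The descendants' portion ($2,304,000) is divided into 4 shares of $576,000: Saskia, Cormac, and Benedek each take $576,000; Aoife's $576,000 share passes to Aoife's issue.
Aoife's share ($576,000) is divided into 2 shares of $288,000: Quilla and Wiremu each take $288,000.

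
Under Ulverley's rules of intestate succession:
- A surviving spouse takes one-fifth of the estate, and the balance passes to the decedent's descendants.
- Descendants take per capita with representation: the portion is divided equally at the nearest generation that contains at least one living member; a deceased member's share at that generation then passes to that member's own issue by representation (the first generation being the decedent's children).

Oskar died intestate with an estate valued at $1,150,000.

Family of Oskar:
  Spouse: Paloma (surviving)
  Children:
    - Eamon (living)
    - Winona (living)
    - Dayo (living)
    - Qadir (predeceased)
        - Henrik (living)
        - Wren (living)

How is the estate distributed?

Paloma takes one-fifth of $1,150,000 = $230,000. The remaining $920,000 passes to the descendants.
The descendants' portion ($920,000) is divided into 4 shares of $230,000: Eamon, Winona, and Dayo each take $230,000; Qadir's $230,000 share passes to Qadir's issue.
Qadir's share ($230,000) is divided into 2 shares of $115,000: Henrik and Wren each take $115,000.

Paloma: $230,000; Eamon: $230,000; Winona: $230,000; Dayo: $230,000; Henrik: $115,000; Wren: $115,000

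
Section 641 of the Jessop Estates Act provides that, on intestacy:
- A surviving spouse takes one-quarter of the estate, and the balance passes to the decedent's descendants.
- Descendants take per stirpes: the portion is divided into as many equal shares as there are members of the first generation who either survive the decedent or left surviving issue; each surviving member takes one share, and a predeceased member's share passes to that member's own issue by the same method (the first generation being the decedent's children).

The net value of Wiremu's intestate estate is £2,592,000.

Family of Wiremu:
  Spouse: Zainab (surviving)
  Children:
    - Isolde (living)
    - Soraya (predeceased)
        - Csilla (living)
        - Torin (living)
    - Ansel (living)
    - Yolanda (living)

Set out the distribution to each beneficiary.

Zainab takes one-quarter of £2,592,000 = £648,000. The remaining £1,944,000 passes to the descendants.
The descendants' portion (£1,944,000) is divided into 4 shares of £486,000: Isolde, Ansel, and Yolanda each take £486,000; Soraya's £486,000 share passes to Soraya's issue.
Soraya's share (£486,000) is divided into 2 shares of £243,000: Csilla and Torin each take £243,000.

Zainab: £648,000; Isolde: £486,000; Csilla: £243,000; Torin: £243,000; Ansel: £486,000; Yolanda: £486,000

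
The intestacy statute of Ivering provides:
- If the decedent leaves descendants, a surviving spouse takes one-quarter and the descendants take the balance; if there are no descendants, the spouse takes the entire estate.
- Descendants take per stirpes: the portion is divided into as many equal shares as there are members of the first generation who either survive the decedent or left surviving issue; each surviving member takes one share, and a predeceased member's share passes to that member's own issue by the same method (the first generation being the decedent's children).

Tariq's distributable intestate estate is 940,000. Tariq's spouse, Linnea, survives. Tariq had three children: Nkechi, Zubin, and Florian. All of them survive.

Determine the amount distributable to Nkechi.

Linnea takes one-quarter of 940,000 = 235,000. The remaining 705,000 passes to the descendants.
The descendants' portion (705,000) is divided into 3 shares of 235,000: Nkechi, Zubin, and Florian each take 235,000.

Nkechi receives 235,000.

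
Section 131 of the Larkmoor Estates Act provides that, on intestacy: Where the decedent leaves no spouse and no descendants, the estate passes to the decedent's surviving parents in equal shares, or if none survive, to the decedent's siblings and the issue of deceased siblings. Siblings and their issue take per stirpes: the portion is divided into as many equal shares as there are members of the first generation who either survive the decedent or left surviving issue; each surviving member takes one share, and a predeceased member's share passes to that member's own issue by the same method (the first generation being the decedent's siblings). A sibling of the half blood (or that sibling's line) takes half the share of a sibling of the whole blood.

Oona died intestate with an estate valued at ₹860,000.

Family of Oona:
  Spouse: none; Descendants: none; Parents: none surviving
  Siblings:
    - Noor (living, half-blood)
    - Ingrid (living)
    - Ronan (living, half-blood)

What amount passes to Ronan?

The entire ₹860,000 passes to the siblings and their issue.
Counting each half-blood sibling's line as half a unit, there are 2 units in ₹860,000, so one unit is ₹430,000. Whole-blood lines (Ingrid) take ₹430,000 each; half-blood lines (Noor and Ronan) take ₹215,000 each.

Ronan receives ₹215,000.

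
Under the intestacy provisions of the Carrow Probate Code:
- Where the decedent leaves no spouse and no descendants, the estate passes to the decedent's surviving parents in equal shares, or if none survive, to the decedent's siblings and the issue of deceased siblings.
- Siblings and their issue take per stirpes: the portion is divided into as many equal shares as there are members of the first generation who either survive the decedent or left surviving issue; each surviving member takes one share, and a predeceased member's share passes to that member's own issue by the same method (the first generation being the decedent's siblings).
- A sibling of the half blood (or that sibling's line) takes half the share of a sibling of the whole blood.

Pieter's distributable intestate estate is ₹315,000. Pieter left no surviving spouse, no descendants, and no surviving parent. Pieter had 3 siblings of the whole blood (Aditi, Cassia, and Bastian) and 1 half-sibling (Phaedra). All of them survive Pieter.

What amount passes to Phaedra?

The entire ₹315,000 passes to the siblings and their issue.
Counting each half-blood sibling's line as half a unit, there are 7/2 units in ₹315,000, so one unit is ₹90,000. Whole-blood lines (Aditi, Cassia, and Bastian) take ₹90,000 each; half-blood lines (Phaedra) take ₹45,000 each.

Phaedra receives ₹45,000.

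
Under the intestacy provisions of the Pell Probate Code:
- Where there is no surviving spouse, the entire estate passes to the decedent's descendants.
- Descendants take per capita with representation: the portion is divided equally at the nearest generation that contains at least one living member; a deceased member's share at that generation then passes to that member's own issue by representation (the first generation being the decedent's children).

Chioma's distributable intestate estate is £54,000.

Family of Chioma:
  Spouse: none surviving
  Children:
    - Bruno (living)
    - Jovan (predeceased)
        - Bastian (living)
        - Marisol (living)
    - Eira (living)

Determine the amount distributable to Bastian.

The entire £54,000 passes to the descendants.
That amount (£54,000) is divided into 3 shares of £18,000: Bruno and Eira each take £18,000; Jovan's £18,000 share passes to Jovan's issue.
Jovan's share (£18,000) is divided into 2 shares of £9,000: Bastian and Marisol each take £9,000.

Bastian receives £9,000.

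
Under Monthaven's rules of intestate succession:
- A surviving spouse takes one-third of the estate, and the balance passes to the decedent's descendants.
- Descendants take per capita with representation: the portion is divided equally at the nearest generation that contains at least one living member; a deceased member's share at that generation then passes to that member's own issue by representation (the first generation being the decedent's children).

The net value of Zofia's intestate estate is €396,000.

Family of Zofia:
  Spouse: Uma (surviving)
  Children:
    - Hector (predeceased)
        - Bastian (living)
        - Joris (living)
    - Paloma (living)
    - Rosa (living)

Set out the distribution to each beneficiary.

Uma takes one-third of €396,000 = €132,000. The remaining €264,000 passes to the descendants.
The descendants' portion (€264,000) is divided into 3 shares of €88,000: Paloma and Rosa each take €88,000; Hector's €88,000 share passes to Hector's issue.
Hector's share (€88,000) is divided into 2 shares of €44,000: Bastian and Joris each take €44,000.

Uma: €132,000; Bastian: €44,000; Joris: €44,000; Paloma: €88,000; Rosa: €88,000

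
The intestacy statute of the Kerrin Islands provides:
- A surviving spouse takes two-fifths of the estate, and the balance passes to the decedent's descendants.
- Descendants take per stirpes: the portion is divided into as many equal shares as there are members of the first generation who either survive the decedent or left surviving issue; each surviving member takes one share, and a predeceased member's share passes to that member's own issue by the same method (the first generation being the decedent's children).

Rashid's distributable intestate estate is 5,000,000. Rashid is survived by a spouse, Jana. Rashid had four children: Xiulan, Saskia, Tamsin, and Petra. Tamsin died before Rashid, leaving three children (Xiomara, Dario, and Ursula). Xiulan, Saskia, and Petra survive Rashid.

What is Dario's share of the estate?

Jana takes two-fifths of 5,000,000 = 2,000,000. The remaining 3,000,000 passes to the descendants.
The descendants' portion (3,000,000) is divided into 4 shares of 750,000: Xiulan, Saskia, and Petra each take 750,000; Tamsin's 750,000 share passes to Tamsin's issue.
Tamsin's share (750,000) is divided into 3 shares of 250,000: Xiomara, Dario, and Ursula each take 250,000.

Dario receives 250,000.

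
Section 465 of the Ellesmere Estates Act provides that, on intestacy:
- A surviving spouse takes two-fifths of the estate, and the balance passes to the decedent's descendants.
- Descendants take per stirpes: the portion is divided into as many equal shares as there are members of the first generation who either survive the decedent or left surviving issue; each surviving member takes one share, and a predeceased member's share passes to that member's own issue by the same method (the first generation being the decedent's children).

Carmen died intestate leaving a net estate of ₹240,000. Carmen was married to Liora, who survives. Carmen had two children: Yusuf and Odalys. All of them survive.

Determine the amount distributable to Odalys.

Liora takes two-fifths of ₹240,000 = ₹96,000. The remaining ₹144,000 passes to the descendants.
The descendants' portion (₹144,000) is divided into 2 shares of ₹72,000: Yusuf and Odalys each take ₹72,000.

Odalys receives ₹72,000.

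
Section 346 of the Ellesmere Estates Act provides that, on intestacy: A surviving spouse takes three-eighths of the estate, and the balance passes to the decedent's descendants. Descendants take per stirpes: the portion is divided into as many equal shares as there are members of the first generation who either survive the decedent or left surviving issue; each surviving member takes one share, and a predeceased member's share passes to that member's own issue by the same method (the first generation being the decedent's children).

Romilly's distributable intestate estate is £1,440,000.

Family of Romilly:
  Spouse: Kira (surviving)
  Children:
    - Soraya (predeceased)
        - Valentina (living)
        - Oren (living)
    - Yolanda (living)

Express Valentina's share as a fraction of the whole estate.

Valentina receives 5/32 of the estate.

Kira takes three-eighths of £1,440,000 = £540,000. The remaining £900,000 passes to the descendants.
The descendants' portion (£900,000) is divided into 2 shares of £450,000: Yolanda takes £450,000; Soraya's £450,000 share passes to Soraya's issue.
Soraya's share (£450,000) is divided into 2 shares of £225,000: Valentina and Oren each take £225,000.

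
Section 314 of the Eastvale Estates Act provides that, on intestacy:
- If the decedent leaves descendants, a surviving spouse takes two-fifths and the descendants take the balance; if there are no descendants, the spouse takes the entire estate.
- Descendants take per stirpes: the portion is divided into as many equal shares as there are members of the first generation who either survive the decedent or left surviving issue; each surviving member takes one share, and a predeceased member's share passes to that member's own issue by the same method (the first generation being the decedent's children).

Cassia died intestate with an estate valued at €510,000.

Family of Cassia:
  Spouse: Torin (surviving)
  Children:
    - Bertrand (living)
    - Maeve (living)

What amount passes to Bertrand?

Torin takes two-fifths of €510,000 = €204,000. The remaining €306,000 passes to the descendants.
The descendants' portion (€306,000) is divided into 2 shares of €153,000: Bertrand and Maeve each take €153,000.

Bertrand receives €153,000.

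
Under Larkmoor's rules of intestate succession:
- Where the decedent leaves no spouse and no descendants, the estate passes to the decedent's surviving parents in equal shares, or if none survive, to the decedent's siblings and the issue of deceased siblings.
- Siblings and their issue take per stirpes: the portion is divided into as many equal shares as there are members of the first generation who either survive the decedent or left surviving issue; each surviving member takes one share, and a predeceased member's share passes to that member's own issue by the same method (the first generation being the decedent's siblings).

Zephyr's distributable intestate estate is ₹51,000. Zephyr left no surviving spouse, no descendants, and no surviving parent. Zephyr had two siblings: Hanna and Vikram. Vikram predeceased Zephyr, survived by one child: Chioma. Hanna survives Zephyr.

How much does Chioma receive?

The entire ₹51,000 passes to the siblings and their issue.
That amount (₹51,000) is divided into 2 shares of ₹25,500: Hanna takes ₹25,500; Vikram's ₹25,500 share passes to Vikram's issue.
Vikram's share (₹25,500) passes entirely to Chioma.

Chioma receives ₹25,500.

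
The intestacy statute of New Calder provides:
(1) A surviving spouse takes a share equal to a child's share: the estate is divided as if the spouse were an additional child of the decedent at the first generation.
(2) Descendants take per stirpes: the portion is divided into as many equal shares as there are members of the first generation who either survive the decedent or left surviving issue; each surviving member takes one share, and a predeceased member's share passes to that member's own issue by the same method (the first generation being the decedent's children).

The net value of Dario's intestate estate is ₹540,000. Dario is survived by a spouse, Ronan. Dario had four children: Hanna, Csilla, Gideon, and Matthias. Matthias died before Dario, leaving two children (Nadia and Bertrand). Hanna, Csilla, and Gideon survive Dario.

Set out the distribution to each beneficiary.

The spouse counts as an additional share at the children's level, so there are 5 primary shares of ₹108,000. Ronan takes one such share (₹108,000).
The children's combined portion (₹432,000) is divided into 4 shares of ₹108,000: Hanna, Csilla, and Gideon each take ₹108,000; Matthias's ₹108,000 share passes to Matthias's issue.
Matthias's share (₹108,000) is divided into 2 shares of ₹54,000: Nadia and Bertrand each take ₹54,000.

Ronan: ₹108,000; Hanna: ₹108,000; Csilla: ₹108,000; Gideon: ₹108,000; Nadia: ₹54,000; Bertrand: ₹54,000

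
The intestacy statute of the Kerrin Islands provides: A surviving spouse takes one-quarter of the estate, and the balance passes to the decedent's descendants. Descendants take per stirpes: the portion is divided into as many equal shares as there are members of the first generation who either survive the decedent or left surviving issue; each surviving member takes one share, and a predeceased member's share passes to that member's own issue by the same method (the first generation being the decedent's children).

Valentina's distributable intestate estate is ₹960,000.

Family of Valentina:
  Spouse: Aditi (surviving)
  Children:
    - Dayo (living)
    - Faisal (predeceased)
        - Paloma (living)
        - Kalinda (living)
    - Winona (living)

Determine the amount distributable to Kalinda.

Kalinda receives ₹120,000.

Aditi takes one-quarter of ₹960,000 = ₹240,000. The remaining ₹720,000 passes to the descendants.
The descendants' portion (₹720,000) is divided into 3 shares of ₹240,000: Dayo and Winona each take ₹240,000; Faisal's ₹240,000 share passes to Faisal's issue.
Faisal's share (₹240,000) is divided into 2 shares of ₹120,000: Paloma and Kalinda each take ₹120,000.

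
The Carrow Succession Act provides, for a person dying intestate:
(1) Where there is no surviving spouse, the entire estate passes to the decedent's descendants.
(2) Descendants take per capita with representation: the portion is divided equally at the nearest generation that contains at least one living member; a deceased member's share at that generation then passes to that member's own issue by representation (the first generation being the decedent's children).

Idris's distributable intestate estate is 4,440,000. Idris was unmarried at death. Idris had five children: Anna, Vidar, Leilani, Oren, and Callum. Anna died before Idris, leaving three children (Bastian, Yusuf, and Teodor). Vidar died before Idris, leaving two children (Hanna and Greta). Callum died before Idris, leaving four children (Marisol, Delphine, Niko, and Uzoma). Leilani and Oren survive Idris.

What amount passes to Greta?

Greta receives 444,000.

The entire 4,440,000 passes to the descendants.
That amount (4,440,000) is divided into 5 shares of 888,000: Leilani and Oren each take 888,000; Anna's 888,000 share passes to Anna's issue; Vidar's 888,000 share passes to Vidar's issue; Callum's 888,000 share passes to Callum's issue.
Anna's share (888,000) is divided into 3 shares of 296,000: Bastian, Yusuf, and Teodor each take 296,000.
Vidar's share (888,000) is divided into 2 shares of 444,000: Hanna and Greta each take 444,000.
Callum's share (888,000) is divided into 4 shares of 222,000: Marisol, Delphine, Niko, and Uzoma each take 222,000.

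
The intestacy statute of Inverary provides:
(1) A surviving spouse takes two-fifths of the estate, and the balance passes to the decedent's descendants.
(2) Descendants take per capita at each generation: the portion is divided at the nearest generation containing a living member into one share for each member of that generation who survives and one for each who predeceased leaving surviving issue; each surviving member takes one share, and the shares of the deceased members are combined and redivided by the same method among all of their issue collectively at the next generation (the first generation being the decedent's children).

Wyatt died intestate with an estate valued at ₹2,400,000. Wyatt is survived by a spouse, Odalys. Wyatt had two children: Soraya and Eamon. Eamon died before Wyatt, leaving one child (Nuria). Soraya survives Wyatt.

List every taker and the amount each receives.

Odalys takes two-fifths of ₹2,400,000 = ₹960,000. The remaining ₹1,440,000 passes to the descendants.
The descendants' portion (₹1,440,000) is divided at the children's generation into 2 shares of ₹720,000. Soraya takes ₹720,000. The remaining share for the deceased Eamon (₹720,000) is carried to the next generation.
That pool (₹720,000) passes entirely to Nuria, the sole taker at the grandchildren's generation.

Odalys: ₹960,000; Soraya: ₹720,000; Nuria: ₹720,000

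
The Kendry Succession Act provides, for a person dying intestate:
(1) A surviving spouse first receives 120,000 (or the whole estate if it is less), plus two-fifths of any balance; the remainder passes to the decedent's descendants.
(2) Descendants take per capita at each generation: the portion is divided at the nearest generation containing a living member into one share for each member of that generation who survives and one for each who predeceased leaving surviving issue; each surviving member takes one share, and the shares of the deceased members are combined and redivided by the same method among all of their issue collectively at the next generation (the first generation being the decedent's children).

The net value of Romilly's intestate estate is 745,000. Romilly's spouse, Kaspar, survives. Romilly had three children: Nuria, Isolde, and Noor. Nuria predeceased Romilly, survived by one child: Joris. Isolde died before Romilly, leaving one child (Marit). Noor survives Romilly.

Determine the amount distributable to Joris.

Kaspar first takes 120,000, leaving a balance of 625,000. Kaspar then takes two-fifths of the balance (250,000), for a total of 370,000. The remaining 375,000 passes to the descendants.
The descendants' portion (375,000) is divided at the children's generation into 3 shares of 125,000. Noor takes 125,000. The 2 shares of the deceased (Nuria and Isolde) are combined into a pool of 250,000.
That pool (250,000) is divided at the grandchildren's generation equally among Joris and Marit: 125,000 each.

Joris receives 125,000.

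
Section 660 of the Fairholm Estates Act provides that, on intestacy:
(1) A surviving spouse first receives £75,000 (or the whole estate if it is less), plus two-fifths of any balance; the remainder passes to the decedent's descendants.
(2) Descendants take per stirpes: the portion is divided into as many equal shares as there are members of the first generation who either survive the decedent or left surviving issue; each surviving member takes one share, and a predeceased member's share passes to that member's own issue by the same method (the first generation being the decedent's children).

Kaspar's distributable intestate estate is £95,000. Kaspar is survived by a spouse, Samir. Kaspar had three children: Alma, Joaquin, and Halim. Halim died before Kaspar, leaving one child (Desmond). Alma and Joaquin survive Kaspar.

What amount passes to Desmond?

Samir first takes £75,000, leaving a balance of £20,000. Samir then takes two-fifths of the balance (£8,000), for a total of £83,000. The remaining £12,000 passes to the descendants.
The descendants' portion (£12,000) is divided into 3 shares of £4,000: Alma and Joaquin each take £4,000; Halim's £4,000 share passes to Halim's issue.
Halim's share (£4,000) passes entirely to Desmond.

Desmond receives £4,000.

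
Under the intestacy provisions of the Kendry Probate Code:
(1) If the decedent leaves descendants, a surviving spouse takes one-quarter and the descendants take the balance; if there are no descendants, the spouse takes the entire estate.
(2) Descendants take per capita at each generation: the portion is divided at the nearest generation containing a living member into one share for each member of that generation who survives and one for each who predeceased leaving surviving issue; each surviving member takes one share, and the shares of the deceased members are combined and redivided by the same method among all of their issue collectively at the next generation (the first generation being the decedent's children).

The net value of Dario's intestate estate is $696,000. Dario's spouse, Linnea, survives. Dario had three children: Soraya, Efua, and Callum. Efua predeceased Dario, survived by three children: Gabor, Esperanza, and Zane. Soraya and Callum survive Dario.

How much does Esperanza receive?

Esperanza receives $58,000.

Linnea takes one-quarter of $696,000 = $174,000. The remaining $522,000 passes to the descendants.
The descendants' portion ($522,000) is divided at the children's generation into 3 shares of $174,000. Soraya and Callum each take $174,000. The remaining share for the deceased Efua ($174,000) is carried to the next generation.
That pool ($174,000) is divided at the grandchildren's generation equally among Gabor, Esperanza, and Zane: $58,000 each.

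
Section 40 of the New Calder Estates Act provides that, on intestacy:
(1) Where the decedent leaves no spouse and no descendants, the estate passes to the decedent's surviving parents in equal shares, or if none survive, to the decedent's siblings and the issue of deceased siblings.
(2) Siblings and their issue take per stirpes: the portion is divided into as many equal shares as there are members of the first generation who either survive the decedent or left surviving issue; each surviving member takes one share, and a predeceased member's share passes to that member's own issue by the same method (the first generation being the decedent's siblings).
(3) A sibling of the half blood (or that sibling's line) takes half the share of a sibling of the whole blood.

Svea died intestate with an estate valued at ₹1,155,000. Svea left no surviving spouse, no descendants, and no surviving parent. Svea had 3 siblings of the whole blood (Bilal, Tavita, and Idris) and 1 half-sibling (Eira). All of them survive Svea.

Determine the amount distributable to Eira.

Eira receives ₹165,000.

The entire ₹1,155,000 passes to the siblings and their issue.
Counting each half-blood sibling's line as half a unit, there are 7/2 units in ₹1,155,000, so one unit is ₹330,000. Whole-blood lines (Bilal, Tavita, and Idris) take ₹330,000 each; half-blood lines (Eira) take ₹165,000 each.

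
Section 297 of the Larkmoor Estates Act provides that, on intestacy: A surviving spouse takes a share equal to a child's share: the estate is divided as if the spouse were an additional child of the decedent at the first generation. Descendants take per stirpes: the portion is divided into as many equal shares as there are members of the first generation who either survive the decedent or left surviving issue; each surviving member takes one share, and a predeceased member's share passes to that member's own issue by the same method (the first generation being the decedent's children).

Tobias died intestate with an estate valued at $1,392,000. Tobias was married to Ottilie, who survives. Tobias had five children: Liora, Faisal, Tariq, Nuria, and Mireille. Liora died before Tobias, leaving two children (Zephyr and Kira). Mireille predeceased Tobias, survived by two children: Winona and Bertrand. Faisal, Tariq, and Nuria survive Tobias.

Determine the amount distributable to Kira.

The spouse counts as an additional share at the children's level, so there are 6 primary shares of $232,000. Ottilie takes one such share ($232,000).
The children's combined portion ($1,160,000) is divided into 5 shares of $232,000: Faisal, Tariq, and Nuria each take $232,000; Liora's $232,000 share passes to Liora's issue; Mireille's $232,000 share passes to Mireille's issue.
Liora's share ($232,000) is divided into 2 shares of $116,000: Zephyr and Kira each take $116,000.
Mireille's share ($232,000) is divided into 2 shares of $116,000: Winona and Bertrand each take $116,000.

Kira receives $116,000.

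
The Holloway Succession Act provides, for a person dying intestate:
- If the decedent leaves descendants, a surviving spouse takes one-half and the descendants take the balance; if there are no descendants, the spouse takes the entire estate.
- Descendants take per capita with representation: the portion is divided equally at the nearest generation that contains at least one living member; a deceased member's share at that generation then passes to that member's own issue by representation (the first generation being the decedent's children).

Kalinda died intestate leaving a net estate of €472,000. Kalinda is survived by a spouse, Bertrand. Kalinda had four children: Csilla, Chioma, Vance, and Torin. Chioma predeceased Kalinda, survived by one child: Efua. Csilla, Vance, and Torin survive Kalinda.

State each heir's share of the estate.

Bertrand: €236,000; Csilla: €59,000; Efua: €59,000; Vance: €59,000; Torin: €59,000

Bertrand takes one-half of €472,000 = €236,000. The remaining €236,000 passes to the descendants.
The descendants' portion (€236,000) is divided into 4 shares of €59,000: Csilla, Vance, and Torin each take €59,000; Chioma's €59,000 share passes to Chioma's issue.
Chioma's share (€59,000) passes entirely to Efua.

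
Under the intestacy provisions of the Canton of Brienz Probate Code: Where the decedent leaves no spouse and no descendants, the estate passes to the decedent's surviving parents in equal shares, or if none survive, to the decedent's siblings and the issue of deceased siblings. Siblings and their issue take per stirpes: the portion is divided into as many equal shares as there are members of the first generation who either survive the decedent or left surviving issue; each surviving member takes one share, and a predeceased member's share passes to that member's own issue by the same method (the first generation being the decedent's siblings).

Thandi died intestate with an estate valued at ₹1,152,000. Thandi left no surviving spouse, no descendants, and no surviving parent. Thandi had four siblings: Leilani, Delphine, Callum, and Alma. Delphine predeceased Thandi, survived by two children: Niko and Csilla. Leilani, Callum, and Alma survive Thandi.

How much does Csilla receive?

The entire ₹1,152,000 passes to the siblings and their issue.
That amount (₹1,152,000) is divided into 4 shares of ₹288,000: Leilani, Callum, and Alma each take ₹288,000; Delphine's ₹288,000 share passes to Delphine's issue.
Delphine's share (₹288,000) is divided into 2 shares of ₹144,000: Niko and Csilla each take ₹144,000.

Csilla receives ₹144,000.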